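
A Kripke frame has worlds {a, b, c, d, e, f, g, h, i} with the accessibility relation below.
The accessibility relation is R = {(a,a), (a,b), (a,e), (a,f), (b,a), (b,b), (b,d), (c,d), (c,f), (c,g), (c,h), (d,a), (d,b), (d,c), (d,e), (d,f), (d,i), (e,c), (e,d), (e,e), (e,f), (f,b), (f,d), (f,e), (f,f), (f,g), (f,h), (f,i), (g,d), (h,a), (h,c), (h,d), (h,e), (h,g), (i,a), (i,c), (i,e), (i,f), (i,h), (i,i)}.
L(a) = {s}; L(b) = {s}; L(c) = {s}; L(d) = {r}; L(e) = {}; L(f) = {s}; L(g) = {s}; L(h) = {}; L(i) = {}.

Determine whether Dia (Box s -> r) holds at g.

Yes

At g: Dia (Box s -> r) requires Box s -> r at some successor in {d}.
  Box s -> r holds at d, so Dia (Box s -> r) is true at g.
    At d: Box s is false, r is true, so Box s -> r is true.
      At d: Box s requires s at every successor {a, b, c, e, f, i}.
        s fails at e, so Box s is false at d.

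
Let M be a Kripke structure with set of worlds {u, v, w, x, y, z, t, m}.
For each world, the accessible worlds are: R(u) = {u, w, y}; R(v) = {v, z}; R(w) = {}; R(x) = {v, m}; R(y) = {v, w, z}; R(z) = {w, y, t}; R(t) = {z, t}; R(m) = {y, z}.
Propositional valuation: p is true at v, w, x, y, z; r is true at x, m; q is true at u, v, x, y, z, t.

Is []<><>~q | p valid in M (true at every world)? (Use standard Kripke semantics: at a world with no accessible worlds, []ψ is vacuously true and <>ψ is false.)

Let φ = []<><>~q | p. Evaluate φ at each world:
  u (successors {u, w, y}): φ is false.
  v (successors {v, z}): φ is true.
  w (successors ∅): φ is true.
  x (successors {v, m}): φ is true.
  y (successors {v, w, z}): φ is true.
  z (successors {w, y, t}): φ is true.
  t (successors {z, t}): φ is true.
  m (successors {y, z}): φ is true.
Detail at u (counterexample):
  At u: []<><>~q is false, p is false, so []<><>~q | p is false.
    At u: []<><>~q requires <><>~q at every successor {u, w, y}.
      <><>~q fails at w, so []<><>~q is false at u.

No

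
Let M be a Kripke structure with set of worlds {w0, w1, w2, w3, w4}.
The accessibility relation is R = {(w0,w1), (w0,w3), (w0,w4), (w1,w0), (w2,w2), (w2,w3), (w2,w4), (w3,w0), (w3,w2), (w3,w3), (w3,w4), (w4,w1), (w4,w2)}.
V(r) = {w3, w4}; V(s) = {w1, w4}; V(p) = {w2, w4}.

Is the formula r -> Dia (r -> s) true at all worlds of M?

Yes

Recall that Dia ψ holds at a world iff ψ holds at some accessible world.
Let φ = r -> Dia (r -> s). Evaluate φ at each world:
  w0 (successors {w1, w3, w4}): φ is true.
  w1 (successors {w0}): φ is true.
  w2 (successors {w2, w3, w4}): φ is true.
  w3 (successors {w0, w2, w3, w4}): φ is true.
  w4 (successors {w1, w2}): φ is true.
For instance, at w2:
  At w2: r is false, Dia (r -> s) is true, so r -> Dia (r -> s) is true.
    At w2: Dia (r -> s) requires r -> s at some successor in {w2, w3, w4}.
      r -> s holds at w2, so Dia (r -> s) is true at w2.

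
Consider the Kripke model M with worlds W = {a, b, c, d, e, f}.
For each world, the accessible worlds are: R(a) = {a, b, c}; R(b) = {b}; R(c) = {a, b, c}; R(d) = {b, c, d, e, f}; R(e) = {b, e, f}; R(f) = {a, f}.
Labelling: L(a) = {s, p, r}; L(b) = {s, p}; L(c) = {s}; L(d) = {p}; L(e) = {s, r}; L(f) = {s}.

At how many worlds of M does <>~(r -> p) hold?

Let φ = <>~(r -> p). Evaluate φ at each world:
  a (successors {a, b, c}): φ is false.
  b (successors {b}): φ is false.
  c (successors {a, b, c}): φ is false.
  d (successors {b, c, d, e, f}): φ is true.
  e (successors {b, e, f}): φ is true.
  f (successors {a, f}): φ is false.
For instance, at b:
  At b: <>~(r -> p) requires ~(r -> p) at some successor in {b}.
    At b: ~(r -> p) is false.
  So <>~(r -> p) is false at b.
Satisfying worlds: {d, e}

2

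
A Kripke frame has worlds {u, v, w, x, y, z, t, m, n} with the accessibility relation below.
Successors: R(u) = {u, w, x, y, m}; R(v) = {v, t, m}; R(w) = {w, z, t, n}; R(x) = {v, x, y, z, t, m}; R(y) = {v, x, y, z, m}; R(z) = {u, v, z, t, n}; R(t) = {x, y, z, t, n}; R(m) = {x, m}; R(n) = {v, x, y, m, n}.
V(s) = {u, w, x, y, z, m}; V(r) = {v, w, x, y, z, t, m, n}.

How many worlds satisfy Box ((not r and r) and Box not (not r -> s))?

Recall that Box ψ holds at a world iff ψ holds at every accessible world, and Dia ψ holds iff ψ holds at some accessible world.
Let φ = Box ((not r and r) and Box not (not r -> s)). Evaluate φ at each world:
  u (successors {u, w, x, y, m}): φ is false.
  v (successors {v, t, m}): φ is false.
  w (successors {w, z, t, n}): φ is false.
  x (successors {v, x, y, z, t, m}): φ is false.
  y (successors {v, x, y, z, m}): φ is false.
  z (successors {u, v, z, t, n}): φ is false.
  t (successors {x, y, z, t, n}): φ is false.
  m (successors {x, m}): φ is false.
  n (successors {v, x, y, m, n}): φ is false.
For instance, at w:
  At w: Box ((not r and r) and Box not (not r -> s)) requires (not r and r) and Box not (not r -> s) at every successor {w, z, t, n}.
    (not r and r) and Box not (not r -> s) fails at w, so Box ((not r and r) and Box not (not r -> s)) is false at w.
      At w: not r and r is false, Box not (not r -> s) is false, so (not r and r) and Box not (not r -> s) is false.
Satisfying worlds: none.

0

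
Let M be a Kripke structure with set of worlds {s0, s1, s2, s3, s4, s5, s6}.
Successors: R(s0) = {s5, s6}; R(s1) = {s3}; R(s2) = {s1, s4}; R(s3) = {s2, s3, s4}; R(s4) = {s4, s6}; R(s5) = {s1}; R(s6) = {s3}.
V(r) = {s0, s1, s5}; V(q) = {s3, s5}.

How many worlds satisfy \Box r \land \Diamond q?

0

Let φ = \Box r \land \Diamond q. Evaluate φ at each world:
  s0 (successors {s5, s6}): φ is false.
  s1 (successors {s3}): φ is false.
  s2 (successors {s1, s4}): φ is false.
  s3 (successors {s2, s3, s4}): φ is false.
  s4 (successors {s4, s6}): φ is false.
  s5 (successors {s1}): φ is false.
  s6 (successors {s3}): φ is false.
For instance, at s6:
  At s6: \Box r is false, \Diamond q is true, so \Box r \land \Diamond q is false.
    At s6: \Box r requires r at every successor {s3}.
      r fails at s3, so \Box r is false at s6.
    At s6: \Diamond q requires q at some successor in {s3}.
      q holds at s3, so \Diamond q is true at s6.
Satisfying worlds: none.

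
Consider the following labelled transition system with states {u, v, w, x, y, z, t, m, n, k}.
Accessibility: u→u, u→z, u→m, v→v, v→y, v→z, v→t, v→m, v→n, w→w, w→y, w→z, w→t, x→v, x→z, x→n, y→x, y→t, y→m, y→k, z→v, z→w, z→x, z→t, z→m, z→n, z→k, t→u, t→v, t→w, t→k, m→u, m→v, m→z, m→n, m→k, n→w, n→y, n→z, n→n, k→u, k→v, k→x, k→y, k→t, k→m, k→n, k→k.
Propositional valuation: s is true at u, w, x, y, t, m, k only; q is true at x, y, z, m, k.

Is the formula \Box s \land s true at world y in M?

At y: \Box s is true, s is true, so \Box s \land s is true.
  At y: \Box s requires s at every successor {x, t, m, k}.
    At x: s is true.
    At t: s is true.
    At m: s is true.
    At k: s is true.
  So \Box s is true at y.

Yes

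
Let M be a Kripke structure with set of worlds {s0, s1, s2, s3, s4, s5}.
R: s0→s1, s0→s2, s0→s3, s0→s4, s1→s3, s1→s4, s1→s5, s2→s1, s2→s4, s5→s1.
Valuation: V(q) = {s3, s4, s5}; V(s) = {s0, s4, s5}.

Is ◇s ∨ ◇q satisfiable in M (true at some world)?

Let φ = ◇s ∨ ◇q. Evaluate φ at each world:
  s0 (successors {s1, s2, s3, s4}): φ is true.
  s1 (successors {s3, s4, s5}): φ is true.
  s2 (successors {s1, s4}): φ is true.
  s3 (successors ∅): φ is false.
  s4 (successors ∅): φ is false.
  s5 (successors {s1}): φ is false.
Detail at s0 (witness):
  At s0: ◇s is true, ◇q is true, so ◇s ∨ ◇q is true.
    At s0: ◇s requires s at some successor in {s1, s2, s3, s4}.
      s holds at s4, so ◇s is true at s0.
    At s0: ◇q requires q at some successor in {s1, s2, s3, s4}.
      q holds at s3, so ◇q is true at s0.

Yes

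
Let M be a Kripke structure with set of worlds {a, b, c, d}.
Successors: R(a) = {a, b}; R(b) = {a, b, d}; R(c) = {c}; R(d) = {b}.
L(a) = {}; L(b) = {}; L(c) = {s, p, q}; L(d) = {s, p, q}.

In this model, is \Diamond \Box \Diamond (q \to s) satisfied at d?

Recall that \Box ψ holds at a world iff ψ holds at every accessible world, and \Diamond ψ holds iff ψ holds at some accessible world.
At d: \Diamond \Box \Diamond (q \to s) requires \Box \Diamond (q \to s) at some successor in {b}.
  \Box \Diamond (q \to s) holds at b, so \Diamond \Box \Diamond (q \to s) is true at d.
    At b: \Box \Diamond (q \to s) requires \Diamond (q \to s) at every successor {a, b, d}.
      At a: \Diamond (q \to s) is true.
      At b: \Diamond (q \to s) is true.
      At d: \Diamond (q \to s) is true.
    So \Box \Diamond (q \to s) is true at b.

Yes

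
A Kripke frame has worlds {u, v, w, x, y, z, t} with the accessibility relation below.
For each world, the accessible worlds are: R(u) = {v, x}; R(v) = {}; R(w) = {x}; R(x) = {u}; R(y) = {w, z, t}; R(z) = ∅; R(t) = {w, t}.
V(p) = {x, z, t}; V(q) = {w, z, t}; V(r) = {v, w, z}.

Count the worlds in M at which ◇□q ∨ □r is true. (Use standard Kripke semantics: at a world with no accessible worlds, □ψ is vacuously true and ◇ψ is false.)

Let φ = ◇□q ∨ □r. Evaluate φ at each world:
  u (successors {v, x}): φ is true.
  v (successors ∅): φ is true.
  w (successors {x}): φ is false.
  x (successors {u}): φ is false.
  y (successors {w, z, t}): φ is true.
  z (successors ∅): φ is true.
  t (successors {w, t}): φ is true.
For instance, at x:
  At x: ◇□q is false, □r is false, so ◇□q ∨ □r is false.
    At x: ◇□q requires □q at some successor in {u}.
      At u: □q is false.
    So ◇□q is false at x.
    At x: □r requires r at every successor {u}.
      r fails at u, so □r is false at x.
Satisfying worlds: {u, v, y, z, t}

5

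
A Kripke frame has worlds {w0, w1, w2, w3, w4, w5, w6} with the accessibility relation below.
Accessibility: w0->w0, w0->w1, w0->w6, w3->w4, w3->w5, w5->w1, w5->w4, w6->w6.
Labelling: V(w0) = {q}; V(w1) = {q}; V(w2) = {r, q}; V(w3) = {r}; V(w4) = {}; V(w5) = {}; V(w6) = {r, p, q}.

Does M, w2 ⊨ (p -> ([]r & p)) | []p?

Recall that []ψ holds at a world iff ψ holds at every accessible world, and <>ψ holds iff ψ holds at some accessible world.
At w2: p -> ([]r & p) is true, []p is true, so (p -> ([]r & p)) | []p is true.
  At w2: p is false, []r & p is false, so p -> ([]r & p) is true.
    At w2: []r is true, p is false, so []r & p is false.
      At w2: no accessible worlds, so []r holds vacuously.
  At w2: no accessible worlds, so []p holds vacuously.

Yes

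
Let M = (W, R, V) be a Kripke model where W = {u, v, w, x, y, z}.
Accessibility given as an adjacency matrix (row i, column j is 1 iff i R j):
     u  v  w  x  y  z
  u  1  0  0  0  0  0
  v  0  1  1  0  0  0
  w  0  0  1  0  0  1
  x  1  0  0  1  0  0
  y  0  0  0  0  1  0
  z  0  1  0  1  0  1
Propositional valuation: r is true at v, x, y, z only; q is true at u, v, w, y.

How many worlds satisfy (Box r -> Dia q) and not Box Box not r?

Let φ = (Box r -> Dia q) and not Box Box not r. Evaluate φ at each world:
  u (successors {u}): φ is false.
  v (successors {v, w}): φ is true.
  w (successors {w, z}): φ is true.
  x (successors {u, x}): φ is true.
  y (successors {y}): φ is true.
  z (successors {v, x, z}): φ is true.
For instance, at u:
  At u: Box r -> Dia q is true, not Box Box not r is false, so (Box r -> Dia q) and not Box Box not r is false.
    At u: Box r is false, Dia q is true, so Box r -> Dia q is true.
      At u: Box r requires r at every successor {u}.
        r fails at u, so Box r is false at u.
      At u: Dia q requires q at some successor in {u}.
        q holds at u, so Dia q is true at u.
    At u: Box Box not r is true, so not Box Box not r is false.
      At u: Box Box not r requires Box not r at every successor {u}.
        At u: Box not r is true.
      So Box Box not r is true at u.
Satisfying worlds: {v, w, x, y, z}

5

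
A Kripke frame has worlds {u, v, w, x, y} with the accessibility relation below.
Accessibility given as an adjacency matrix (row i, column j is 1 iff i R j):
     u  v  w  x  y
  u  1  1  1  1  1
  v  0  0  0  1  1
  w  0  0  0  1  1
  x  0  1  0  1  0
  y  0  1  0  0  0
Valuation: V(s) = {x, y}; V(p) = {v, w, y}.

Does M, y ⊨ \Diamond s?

At y: \Diamond s requires s at some successor in {v}.
  At v: s is false.
So \Diamond s is false at y.

No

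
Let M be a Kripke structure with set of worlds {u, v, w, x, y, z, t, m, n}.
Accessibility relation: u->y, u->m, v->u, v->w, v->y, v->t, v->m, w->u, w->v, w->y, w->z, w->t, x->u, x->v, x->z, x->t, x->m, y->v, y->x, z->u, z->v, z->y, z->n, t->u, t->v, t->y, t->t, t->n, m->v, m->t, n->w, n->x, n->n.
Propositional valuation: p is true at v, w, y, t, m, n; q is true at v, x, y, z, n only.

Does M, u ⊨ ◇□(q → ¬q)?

No

At u: ◇□(q → ¬q) requires □(q → ¬q) at some successor in {y, m}.
  At y: □(q → ¬q) is false.
  At m: □(q → ¬q) is false.
So ◇□(q → ¬q) is false at u.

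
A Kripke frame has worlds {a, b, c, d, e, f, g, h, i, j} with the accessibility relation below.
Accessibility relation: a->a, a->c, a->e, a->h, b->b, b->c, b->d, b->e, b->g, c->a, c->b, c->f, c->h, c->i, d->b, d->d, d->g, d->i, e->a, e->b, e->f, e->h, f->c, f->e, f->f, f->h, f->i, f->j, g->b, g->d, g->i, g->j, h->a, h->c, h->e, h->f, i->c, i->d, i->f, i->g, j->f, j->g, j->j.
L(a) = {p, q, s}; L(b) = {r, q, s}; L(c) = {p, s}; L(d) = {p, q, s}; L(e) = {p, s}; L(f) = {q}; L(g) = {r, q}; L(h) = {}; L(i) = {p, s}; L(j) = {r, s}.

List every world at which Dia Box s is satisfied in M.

Recall that Box ψ holds at a world iff ψ holds at every accessible world, and Dia ψ holds iff ψ holds at some accessible world.
Let φ = Dia Box s. Evaluate φ at each world:
  a (successors {a, c, e, h}): φ is false.
  b (successors {b, c, d, e, g}): φ is true.
  c (successors {a, b, f, h, i}): φ is false.
  d (successors {b, d, g, i}): φ is true.
  e (successors {a, b, f, h}): φ is false.
  f (successors {c, e, f, h, i, j}): φ is false.
  g (successors {b, d, i, j}): φ is false.
  h (successors {a, c, e, f}): φ is false.
  i (successors {c, d, f, g}): φ is true.
  j (successors {f, g, j}): φ is true.
For instance, at f:
  At f: Dia Box s requires Box s at some successor in {c, e, f, h, i, j}.
    At c: Box s is false.
    At e: Box s is false.
    At f: Box s is false.
    At h: Box s is false.
    At i: Box s is false.
    At j: Box s is false.
  So Dia Box s is false at f.
Satisfying worlds: {b, d, i, j}

b, d, i, j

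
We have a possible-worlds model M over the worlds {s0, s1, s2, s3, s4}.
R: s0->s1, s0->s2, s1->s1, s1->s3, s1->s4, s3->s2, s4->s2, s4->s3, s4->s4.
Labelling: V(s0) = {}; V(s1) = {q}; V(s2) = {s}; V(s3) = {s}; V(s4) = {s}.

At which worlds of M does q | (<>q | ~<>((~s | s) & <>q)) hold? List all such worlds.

Recall that <>ψ holds at a world iff ψ holds at some accessible world.
Let φ = q | (<>q | ~<>((~s | s) & <>q)). Evaluate φ at each world:
  s0 (successors {s1, s2}): φ is true.
  s1 (successors {s1, s3, s4}): φ is true.
  s2 (successors ∅): φ is true.
  s3 (successors {s2}): φ is true.
  s4 (successors {s2, s3, s4}): φ is true.
For instance, at s3:
  At s3: q is false, <>q | ~<>((~s | s) & <>q) is true, so q | (<>q | ~<>((~s | s) & <>q)) is true.
    At s3: <>q is false, ~<>((~s | s) & <>q) is true, so <>q | ~<>((~s | s) & <>q) is true.
      At s3: <>q requires q at some successor in {s2}.
        At s2: q is false.
      So <>q is false at s3.
      At s3: <>((~s | s) & <>q) is false, so ~<>((~s | s) & <>q) is true.
Satisfying worlds: {s0, s1, s2, s3, s4}

s0, s1, s2, s3, s4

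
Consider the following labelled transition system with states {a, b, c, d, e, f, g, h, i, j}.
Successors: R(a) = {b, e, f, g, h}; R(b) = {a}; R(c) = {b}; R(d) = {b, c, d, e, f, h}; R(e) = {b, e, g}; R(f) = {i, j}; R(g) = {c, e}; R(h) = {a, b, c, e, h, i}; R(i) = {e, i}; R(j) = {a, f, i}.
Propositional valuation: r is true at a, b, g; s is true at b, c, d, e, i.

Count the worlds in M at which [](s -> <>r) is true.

Recall that []ψ holds at a world iff ψ holds at every accessible world, and <>ψ holds iff ψ holds at some accessible world.
Let φ = [](s -> <>r). Evaluate φ at each world:
  a (successors {b, e, f, g, h}): φ is true.
  b (successors {a}): φ is true.
  c (successors {b}): φ is true.
  d (successors {b, c, d, e, f, h}): φ is true.
  e (successors {b, e, g}): φ is true.
  f (successors {i, j}): φ is false.
  g (successors {c, e}): φ is true.
  h (successors {a, b, c, e, h, i}): φ is false.
  i (successors {e, i}): φ is false.
  j (successors {a, f, i}): φ is false.
For instance, at j:
  At j: [](s -> <>r) requires s -> <>r at every successor {a, f, i}.
    s -> <>r fails at i, so [](s -> <>r) is false at j.
      At i: s is true, <>r is false, so s -> <>r is false.
Satisfying worlds: {a, b, c, d, e, g}

6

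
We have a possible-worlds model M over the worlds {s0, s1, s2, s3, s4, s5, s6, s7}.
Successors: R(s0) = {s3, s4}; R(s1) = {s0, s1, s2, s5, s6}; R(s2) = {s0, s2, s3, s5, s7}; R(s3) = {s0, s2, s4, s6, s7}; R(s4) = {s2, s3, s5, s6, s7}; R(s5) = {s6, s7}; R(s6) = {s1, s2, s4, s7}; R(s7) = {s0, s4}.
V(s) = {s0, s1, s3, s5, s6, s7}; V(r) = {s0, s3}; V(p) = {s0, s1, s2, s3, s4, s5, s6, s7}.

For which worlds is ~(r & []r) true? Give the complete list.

s0, s1, s2, s3, s4, s5, s6, s7

Let φ = ~(r & []r). Evaluate φ at each world:
  s0 (successors {s3, s4}): φ is true.
  s1 (successors {s0, s1, s2, s5, s6}): φ is true.
  s2 (successors {s0, s2, s3, s5, s7}): φ is true.
  s3 (successors {s0, s2, s4, s6, s7}): φ is true.
  s4 (successors {s2, s3, s5, s6, s7}): φ is true.
  s5 (successors {s6, s7}): φ is true.
  s6 (successors {s1, s2, s4, s7}): φ is true.
  s7 (successors {s0, s4}): φ is true.
For instance, at s3:
  At s3: r & []r is false, so ~(r & []r) is true.
    At s3: r is true, []r is false, so r & []r is false.
      At s3: []r requires r at every successor {s0, s2, s4, s6, s7}.
        r fails at s2, so []r is false at s3.
Satisfying worlds: {s0, s1, s2, s3, s4, s5, s6, s7}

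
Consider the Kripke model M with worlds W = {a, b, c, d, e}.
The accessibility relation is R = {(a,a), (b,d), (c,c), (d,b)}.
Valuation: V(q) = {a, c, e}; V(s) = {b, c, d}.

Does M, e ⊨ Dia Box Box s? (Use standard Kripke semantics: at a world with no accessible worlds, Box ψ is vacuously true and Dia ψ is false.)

At e: no accessible worlds, so Dia Box Box s is false.

No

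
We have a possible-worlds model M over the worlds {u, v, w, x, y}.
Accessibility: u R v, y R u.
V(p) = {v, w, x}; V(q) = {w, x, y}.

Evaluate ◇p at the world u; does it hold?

Yes

At u: ◇p requires p at some successor in {v}.
  p holds at v, so ◇p is true at u.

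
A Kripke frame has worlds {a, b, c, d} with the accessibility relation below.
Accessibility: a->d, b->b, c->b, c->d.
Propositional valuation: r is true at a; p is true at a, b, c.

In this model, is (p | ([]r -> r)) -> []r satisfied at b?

No

At b: p | ([]r -> r) is true, []r is false, so (p | ([]r -> r)) -> []r is false.
  At b: p is true, []r -> r is true, so p | ([]r -> r) is true.
    At b: []r is false, r is false, so []r -> r is true.
      At b: []r requires r at every successor {b}.
        r fails at b, so []r is false at b.
  At b: []r requires r at every successor {b}.
    r fails at b, so []r is false at b.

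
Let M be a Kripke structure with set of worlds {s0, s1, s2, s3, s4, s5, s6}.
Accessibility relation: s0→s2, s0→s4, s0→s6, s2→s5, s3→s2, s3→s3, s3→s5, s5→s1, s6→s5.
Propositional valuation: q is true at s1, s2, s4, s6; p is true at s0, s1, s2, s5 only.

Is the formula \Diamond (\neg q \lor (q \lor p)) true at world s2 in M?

Yes

Recall that \Diamond ψ holds at a world iff ψ holds at some accessible world.
At s2: \Diamond (\neg q \lor (q \lor p)) requires \neg q \lor (q \lor p) at some successor in {s5}.
  \neg q \lor (q \lor p) holds at s5, so \Diamond (\neg q \lor (q \lor p)) is true at s2.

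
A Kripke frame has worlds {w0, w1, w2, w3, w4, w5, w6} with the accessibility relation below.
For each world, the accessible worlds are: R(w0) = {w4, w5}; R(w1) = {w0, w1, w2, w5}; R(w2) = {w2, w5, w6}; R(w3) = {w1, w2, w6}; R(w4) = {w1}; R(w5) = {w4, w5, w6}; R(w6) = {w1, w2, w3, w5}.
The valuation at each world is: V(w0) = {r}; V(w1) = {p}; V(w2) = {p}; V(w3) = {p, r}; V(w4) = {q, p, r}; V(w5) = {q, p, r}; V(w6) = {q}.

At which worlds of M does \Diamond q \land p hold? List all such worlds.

Let φ = \Diamond q \land p. Evaluate φ at each world:
  w0 (successors {w4, w5}): φ is false.
  w1 (successors {w0, w1, w2, w5}): φ is true.
  w2 (successors {w2, w5, w6}): φ is true.
  w3 (successors {w1, w2, w6}): φ is true.
  w4 (successors {w1}): φ is false.
  w5 (successors {w4, w5, w6}): φ is true.
  w6 (successors {w1, w2, w3, w5}): φ is false.
For instance, at w0:
  At w0: \Diamond q is true, p is false, so \Diamond q \land p is false.
    At w0: \Diamond q requires q at some successor in {w4, w5}.
      q holds at w4, so \Diamond q is true at w0.
Satisfying worlds: {w1, w2, w3, w5}

w1, w2, w3, w5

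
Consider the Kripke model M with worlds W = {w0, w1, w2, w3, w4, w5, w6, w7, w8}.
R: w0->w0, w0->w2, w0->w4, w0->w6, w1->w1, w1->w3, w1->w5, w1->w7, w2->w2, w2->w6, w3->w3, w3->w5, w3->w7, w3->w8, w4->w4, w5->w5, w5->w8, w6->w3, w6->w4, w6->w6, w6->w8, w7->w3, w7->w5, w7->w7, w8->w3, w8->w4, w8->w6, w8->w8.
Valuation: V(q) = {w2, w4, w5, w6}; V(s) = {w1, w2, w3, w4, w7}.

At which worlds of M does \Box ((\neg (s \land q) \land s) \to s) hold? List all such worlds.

w0, w1, w2, w3, w4, w5, w6, w7, w8

Recall that \Box ψ holds at a world iff ψ holds at every accessible world, and \Diamond ψ holds iff ψ holds at some accessible world.
Let φ = \Box ((\neg (s \land q) \land s) \to s). Evaluate φ at each world:
  w0 (successors {w0, w2, w4, w6}): φ is true.
  w1 (successors {w1, w3, w5, w7}): φ is true.
  w2 (successors {w2, w6}): φ is true.
  w3 (successors {w3, w5, w7, w8}): φ is true.
  w4 (successors {w4}): φ is true.
  w5 (successors {w5, w8}): φ is true.
  w6 (successors {w3, w4, w6, w8}): φ is true.
  w7 (successors {w3, w5, w7}): φ is true.
  w8 (successors {w3, w4, w6, w8}): φ is true.
For instance, at w1:
  At w1: \Box ((\neg (s \land q) \land s) \to s) requires (\neg (s \land q) \land s) \to s at every successor {w1, w3, w5, w7}.
    At w1: (\neg (s \land q) \land s) \to s is true.
    At w3: (\neg (s \land q) \land s) \to s is true.
    At w5: (\neg (s \land q) \land s) \to s is true.
    At w7: (\neg (s \land q) \land s) \to s is true.
  So \Box ((\neg (s \land q) \land s) \to s) is true at w1.
Satisfying worlds: {w0, w1, w2, w3, w4, w5, w6, w7, w8}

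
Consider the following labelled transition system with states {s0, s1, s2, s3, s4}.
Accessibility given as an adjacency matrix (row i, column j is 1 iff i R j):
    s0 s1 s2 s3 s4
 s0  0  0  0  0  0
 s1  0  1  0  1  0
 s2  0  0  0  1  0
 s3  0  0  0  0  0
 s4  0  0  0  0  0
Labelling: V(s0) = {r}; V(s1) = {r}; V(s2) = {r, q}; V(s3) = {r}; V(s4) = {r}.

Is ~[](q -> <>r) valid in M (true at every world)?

No

Let φ = ~[](q -> <>r). Evaluate φ at each world:
  s0 (successors ∅): φ is false.
  s1 (successors {s1, s3}): φ is false.
  s2 (successors {s3}): φ is false.
  s3 (successors ∅): φ is false.
  s4 (successors ∅): φ is false.
Detail at s0 (counterexample):
  At s0: [](q -> <>r) is true, so ~[](q -> <>r) is false.
    At s0: no accessible worlds, so [](q -> <>r) holds vacuously.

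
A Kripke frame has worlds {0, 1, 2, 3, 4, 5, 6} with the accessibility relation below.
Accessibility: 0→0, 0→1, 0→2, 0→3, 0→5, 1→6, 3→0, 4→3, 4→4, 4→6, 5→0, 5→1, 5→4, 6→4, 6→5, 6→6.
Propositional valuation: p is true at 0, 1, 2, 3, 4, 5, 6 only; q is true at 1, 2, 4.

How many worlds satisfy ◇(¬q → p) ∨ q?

Let φ = ◇(¬q → p) ∨ q. Evaluate φ at each world:
  0 (successors {0, 1, 2, 3, 5}): φ is true.
  1 (successors {6}): φ is true.
  2 (successors ∅): φ is true.
  3 (successors {0}): φ is true.
  4 (successors {3, 4, 6}): φ is true.
  5 (successors {0, 1, 4}): φ is true.
  6 (successors {4, 5, 6}): φ is true.
For instance, at 3:
  At 3: ◇(¬q → p) is true, q is false, so ◇(¬q → p) ∨ q is true.
    At 3: ◇(¬q → p) requires ¬q → p at some successor in {0}.
      ¬q → p holds at 0, so ◇(¬q → p) is true at 3.
Satisfying worlds: {0, 1, 2, 3, 4, 5, 6}

7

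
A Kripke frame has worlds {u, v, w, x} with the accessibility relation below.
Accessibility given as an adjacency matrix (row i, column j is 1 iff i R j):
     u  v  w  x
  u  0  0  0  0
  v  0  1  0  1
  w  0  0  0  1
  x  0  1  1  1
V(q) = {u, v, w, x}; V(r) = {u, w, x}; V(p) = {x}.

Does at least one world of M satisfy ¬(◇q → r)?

Recall that ◇ψ holds at a world iff ψ holds at some accessible world.
Let φ = ¬(◇q → r). Evaluate φ at each world:
  u (successors ∅): φ is false.
  v (successors {v, x}): φ is true.
  w (successors {x}): φ is false.
  x (successors {v, w, x}): φ is false.
Detail at v (witness):
  At v: ◇q → r is false, so ¬(◇q → r) is true.
    At v: ◇q is true, r is false, so ◇q → r is false.
      At v: ◇q requires q at some successor in {v, x}.
        q holds at v, so ◇q is true at v.

Yes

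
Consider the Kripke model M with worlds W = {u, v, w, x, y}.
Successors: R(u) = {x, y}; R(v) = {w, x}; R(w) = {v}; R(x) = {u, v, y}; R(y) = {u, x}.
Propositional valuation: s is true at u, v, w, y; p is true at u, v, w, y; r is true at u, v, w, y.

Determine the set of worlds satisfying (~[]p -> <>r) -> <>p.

Let φ = (~[]p -> <>r) -> <>p. Evaluate φ at each world:
  u (successors {x, y}): φ is true.
  v (successors {w, x}): φ is true.
  w (successors {v}): φ is true.
  x (successors {u, v, y}): φ is true.
  y (successors {u, x}): φ is true.
For instance, at y:
  At y: ~[]p -> <>r is true, <>p is true, so (~[]p -> <>r) -> <>p is true.
    At y: ~[]p is true, <>r is true, so ~[]p -> <>r is true.
      At y: []p is false, so ~[]p is true.
      At y: <>r requires r at some successor in {u, x}.
        r holds at u, so <>r is true at y.
    At y: <>p requires p at some successor in {u, x}.
      p holds at u, so <>p is true at y.
Satisfying worlds: {u, v, w, x, y}

u, v, w, x, y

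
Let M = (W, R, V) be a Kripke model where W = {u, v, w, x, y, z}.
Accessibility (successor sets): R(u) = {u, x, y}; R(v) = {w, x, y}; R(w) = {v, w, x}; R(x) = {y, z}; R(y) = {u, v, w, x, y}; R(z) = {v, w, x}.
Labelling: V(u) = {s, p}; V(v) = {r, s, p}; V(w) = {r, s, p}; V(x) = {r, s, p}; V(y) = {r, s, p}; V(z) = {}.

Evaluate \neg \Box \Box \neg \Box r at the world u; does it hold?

At u: \Box \Box \neg \Box r is false, so \neg \Box \Box \neg \Box r is true.
  At u: \Box \Box \neg \Box r requires \Box \neg \Box r at every successor {u, x, y}.
    \Box \neg \Box r fails at x, so \Box \Box \neg \Box r is false at u.
      At x: \Box \neg \Box r requires \neg \Box r at every successor {y, z}.
        \neg \Box r fails at z, so \Box \neg \Box r is false at x.

Yes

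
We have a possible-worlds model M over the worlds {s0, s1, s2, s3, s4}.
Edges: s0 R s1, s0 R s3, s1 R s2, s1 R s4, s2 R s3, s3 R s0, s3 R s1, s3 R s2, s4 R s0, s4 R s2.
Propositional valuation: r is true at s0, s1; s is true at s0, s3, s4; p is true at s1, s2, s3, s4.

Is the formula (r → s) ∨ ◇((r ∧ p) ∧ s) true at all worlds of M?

Recall that ◇ψ holds at a world iff ψ holds at some accessible world.
Let φ = (r → s) ∨ ◇((r ∧ p) ∧ s). Evaluate φ at each world:
  s0 (successors {s1, s3}): φ is true.
  s1 (successors {s2, s4}): φ is false.
  s2 (successors {s3}): φ is true.
  s3 (successors {s0, s1, s2}): φ is true.
  s4 (successors {s0, s2}): φ is true.
Detail at s1 (counterexample):
  At s1: r → s is false, ◇((r ∧ p) ∧ s) is false, so (r → s) ∨ ◇((r ∧ p) ∧ s) is false.
    At s1: ◇((r ∧ p) ∧ s) requires (r ∧ p) ∧ s at some successor in {s2, s4}.
      At s2: (r ∧ p) ∧ s is false.
      At s4: (r ∧ p) ∧ s is false.
    So ◇((r ∧ p) ∧ s) is false at s1.

No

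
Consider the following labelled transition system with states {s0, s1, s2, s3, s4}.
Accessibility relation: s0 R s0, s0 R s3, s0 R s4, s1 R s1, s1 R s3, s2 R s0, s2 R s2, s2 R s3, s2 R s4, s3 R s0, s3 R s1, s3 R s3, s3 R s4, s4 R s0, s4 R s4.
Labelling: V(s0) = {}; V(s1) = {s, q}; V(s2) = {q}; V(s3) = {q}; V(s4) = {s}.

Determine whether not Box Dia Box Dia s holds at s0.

No

At s0: Box Dia Box Dia s is true, so not Box Dia Box Dia s is false.
  At s0: Box Dia Box Dia s requires Dia Box Dia s at every successor {s0, s3, s4}.
      At s0: Dia Box Dia s requires Box Dia s at some successor in {s0, s3, s4}.
        Box Dia s holds at s0, so Dia Box Dia s is true at s0.
      At s3: Dia Box Dia s requires Box Dia s at some successor in {s0, s1, s3, s4}.
        Box Dia s holds at s0, so Dia Box Dia s is true at s3.
      At s4: Dia Box Dia s requires Box Dia s at some successor in {s0, s4}.
        Box Dia s holds at s0, so Dia Box Dia s is true at s4.
  So Box Dia Box Dia s is true at s0.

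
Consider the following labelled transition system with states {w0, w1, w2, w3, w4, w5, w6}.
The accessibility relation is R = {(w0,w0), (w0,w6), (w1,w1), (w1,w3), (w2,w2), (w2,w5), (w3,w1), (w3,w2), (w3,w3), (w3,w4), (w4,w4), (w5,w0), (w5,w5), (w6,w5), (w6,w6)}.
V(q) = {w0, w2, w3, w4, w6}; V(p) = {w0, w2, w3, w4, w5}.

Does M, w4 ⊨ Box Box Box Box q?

At w4: Box Box Box Box q requires Box Box Box q at every successor {w4}.
    At w4: Box Box Box q requires Box Box q at every successor {w4}.
      At w4: Box Box q is true.
    So Box Box Box q is true at w4.
So Box Box Box Box q is true at w4.

Yes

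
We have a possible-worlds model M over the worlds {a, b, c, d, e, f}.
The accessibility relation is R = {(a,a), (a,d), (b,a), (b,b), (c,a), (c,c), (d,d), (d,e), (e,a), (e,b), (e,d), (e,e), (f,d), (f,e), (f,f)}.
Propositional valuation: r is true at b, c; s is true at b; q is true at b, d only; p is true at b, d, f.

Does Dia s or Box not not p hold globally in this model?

No

Recall that Box ψ holds at a world iff ψ holds at every accessible world, and Dia ψ holds iff ψ holds at some accessible world.
Let φ = Dia s or Box not not p. Evaluate φ at each world:
  a (successors {a, d}): φ is false.
  b (successors {a, b}): φ is true.
  c (successors {a, c}): φ is false.
  d (successors {d, e}): φ is false.
  e (successors {a, b, d, e}): φ is true.
  f (successors {d, e, f}): φ is false.
Detail at a (counterexample):
  At a: Dia s is false, Box not not p is false, so Dia s or Box not not p is false.
    At a: Dia s requires s at some successor in {a, d}.
      At a: s is false.
      At d: s is false.
    So Dia s is false at a.
    At a: Box not not p requires not not p at every successor {a, d}.
      not not p fails at a, so Box not not p is false at a.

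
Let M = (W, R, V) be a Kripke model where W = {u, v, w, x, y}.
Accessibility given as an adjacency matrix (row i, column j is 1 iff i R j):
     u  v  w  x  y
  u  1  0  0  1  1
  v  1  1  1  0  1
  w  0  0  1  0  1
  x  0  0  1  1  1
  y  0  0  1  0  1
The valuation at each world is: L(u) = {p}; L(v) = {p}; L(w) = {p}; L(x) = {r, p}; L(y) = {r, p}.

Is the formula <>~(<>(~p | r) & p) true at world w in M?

No

Recall that <>ψ holds at a world iff ψ holds at some accessible world.
At w: <>~(<>(~p | r) & p) requires ~(<>(~p | r) & p) at some successor in {w, y}.
  At w: ~(<>(~p | r) & p) is false.
  At y: ~(<>(~p | r) & p) is false.
So <>~(<>(~p | r) & p) is false at w.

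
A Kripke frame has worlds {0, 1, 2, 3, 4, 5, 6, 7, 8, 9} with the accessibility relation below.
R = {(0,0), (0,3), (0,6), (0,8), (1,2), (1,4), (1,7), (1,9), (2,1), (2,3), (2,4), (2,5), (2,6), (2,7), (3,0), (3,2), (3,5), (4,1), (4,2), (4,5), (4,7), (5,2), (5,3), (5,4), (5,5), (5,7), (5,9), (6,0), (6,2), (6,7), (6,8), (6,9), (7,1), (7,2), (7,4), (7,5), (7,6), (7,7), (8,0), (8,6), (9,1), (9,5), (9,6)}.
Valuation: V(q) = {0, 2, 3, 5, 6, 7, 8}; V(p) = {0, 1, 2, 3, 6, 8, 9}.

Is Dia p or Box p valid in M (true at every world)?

Yes

Let φ = Dia p or Box p. Evaluate φ at each world:
  0 (successors {0, 3, 6, 8}): φ is true.
  1 (successors {2, 4, 7, 9}): φ is true.
  2 (successors {1, 3, 4, 5, 6, 7}): φ is true.
  3 (successors {0, 2, 5}): φ is true.
  4 (successors {1, 2, 5, 7}): φ is true.
  5 (successors {2, 3, 4, 5, 7, 9}): φ is true.
  6 (successors {0, 2, 7, 8, 9}): φ is true.
  7 (successors {1, 2, 4, 5, 6, 7}): φ is true.
  8 (successors {0, 6}): φ is true.
  9 (successors {1, 5, 6}): φ is true.
For instance, at 0:
  At 0: Dia p is true, Box p is true, so Dia p or Box p is true.
    At 0: Dia p requires p at some successor in {0, 3, 6, 8}.
      p holds at 0, so Dia p is true at 0.
    At 0: Box p requires p at every successor {0, 3, 6, 8}.
      At 0: p is true.
      At 3: p is true.
      At 6: p is true.
      At 8: p is true.
    So Box p is true at 0.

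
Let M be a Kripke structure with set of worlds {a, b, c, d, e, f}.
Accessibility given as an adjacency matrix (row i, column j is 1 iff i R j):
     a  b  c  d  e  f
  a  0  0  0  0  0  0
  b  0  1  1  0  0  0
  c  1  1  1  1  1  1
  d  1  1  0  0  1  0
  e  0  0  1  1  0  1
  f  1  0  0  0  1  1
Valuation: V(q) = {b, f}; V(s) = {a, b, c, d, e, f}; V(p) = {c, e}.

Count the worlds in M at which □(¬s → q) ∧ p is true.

2

Let φ = □(¬s → q) ∧ p. Evaluate φ at each world:
  a (successors ∅): φ is false.
  b (successors {b, c}): φ is false.
  c (successors {a, b, c, d, e, f}): φ is true.
  d (successors {a, b, e}): φ is false.
  e (successors {c, d, f}): φ is true.
  f (successors {a, e, f}): φ is false.
For instance, at b:
  At b: □(¬s → q) is true, p is false, so □(¬s → q) ∧ p is false.
    At b: □(¬s → q) requires ¬s → q at every successor {b, c}.
      At b: ¬s → q is true.
      At c: ¬s → q is true.
    So □(¬s → q) is true at b.
Satisfying worlds: {c, e}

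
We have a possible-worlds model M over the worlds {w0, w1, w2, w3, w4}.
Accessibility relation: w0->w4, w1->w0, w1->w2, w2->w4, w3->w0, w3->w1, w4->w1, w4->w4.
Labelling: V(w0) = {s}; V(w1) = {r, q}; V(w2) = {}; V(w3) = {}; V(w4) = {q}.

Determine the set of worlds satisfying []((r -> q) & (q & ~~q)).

w0, w2, w4

Recall that []ψ holds at a world iff ψ holds at every accessible world, and <>ψ holds iff ψ holds at some accessible world.
Let φ = []((r -> q) & (q & ~~q)). Evaluate φ at each world:
  w0 (successors {w4}): φ is true.
  w1 (successors {w0, w2}): φ is false.
  w2 (successors {w4}): φ is true.
  w3 (successors {w0, w1}): φ is false.
  w4 (successors {w1, w4}): φ is true.
For instance, at w3:
  At w3: []((r -> q) & (q & ~~q)) requires (r -> q) & (q & ~~q) at every successor {w0, w1}.
    (r -> q) & (q & ~~q) fails at w0, so []((r -> q) & (q & ~~q)) is false at w3.
Satisfying worlds: {w0, w2, w4}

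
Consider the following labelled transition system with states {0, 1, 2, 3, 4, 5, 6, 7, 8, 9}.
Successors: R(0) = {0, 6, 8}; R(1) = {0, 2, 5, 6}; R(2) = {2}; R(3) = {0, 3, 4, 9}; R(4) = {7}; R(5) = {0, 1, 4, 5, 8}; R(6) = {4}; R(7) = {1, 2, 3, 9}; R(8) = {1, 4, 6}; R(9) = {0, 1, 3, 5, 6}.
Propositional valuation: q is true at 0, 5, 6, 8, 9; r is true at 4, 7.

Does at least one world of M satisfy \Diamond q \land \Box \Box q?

Recall that \Box ψ holds at a world iff ψ holds at every accessible world, and \Diamond ψ holds iff ψ holds at some accessible world.
Let φ = \Diamond q \land \Box \Box q. Evaluate φ at each world:
  0 (successors {0, 6, 8}): φ is false.
  1 (successors {0, 2, 5, 6}): φ is false.
  2 (successors {2}): φ is false.
  3 (successors {0, 3, 4, 9}): φ is false.
  4 (successors {7}): φ is false.
  5 (successors {0, 1, 4, 5, 8}): φ is false.
  6 (successors {4}): φ is false.
  7 (successors {1, 2, 3, 9}): φ is false.
  8 (successors {1, 4, 6}): φ is false.
  9 (successors {0, 1, 3, 5, 6}): φ is false.
For instance, at 1:
  At 1: \Diamond q is true, \Box \Box q is false, so \Diamond q \land \Box \Box q is false.
    At 1: \Diamond q requires q at some successor in {0, 2, 5, 6}.
      q holds at 0, so \Diamond q is true at 1.
    At 1: \Box \Box q requires \Box q at every successor {0, 2, 5, 6}.
      \Box q fails at 2, so \Box \Box q is false at 1.

No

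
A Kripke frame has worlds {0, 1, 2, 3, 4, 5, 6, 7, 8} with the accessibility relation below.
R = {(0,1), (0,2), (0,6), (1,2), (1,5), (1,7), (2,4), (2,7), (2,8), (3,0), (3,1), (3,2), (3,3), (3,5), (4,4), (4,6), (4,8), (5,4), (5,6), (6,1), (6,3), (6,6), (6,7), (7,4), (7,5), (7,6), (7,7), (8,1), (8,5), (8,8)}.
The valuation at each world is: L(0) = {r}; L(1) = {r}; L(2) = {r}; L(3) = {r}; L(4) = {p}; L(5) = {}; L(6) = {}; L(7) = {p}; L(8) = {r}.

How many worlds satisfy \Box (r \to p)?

Let φ = \Box (r \to p). Evaluate φ at each world:
  0 (successors {1, 2, 6}): φ is false.
  1 (successors {2, 5, 7}): φ is false.
  2 (successors {4, 7, 8}): φ is false.
  3 (successors {0, 1, 2, 3, 5}): φ is false.
  4 (successors {4, 6, 8}): φ is false.
  5 (successors {4, 6}): φ is true.
  6 (successors {1, 3, 6, 7}): φ is false.
  7 (successors {4, 5, 6, 7}): φ is true.
  8 (successors {1, 5, 8}): φ is false.
For instance, at 2:
  At 2: \Box (r \to p) requires r \to p at every successor {4, 7, 8}.
    r \to p fails at 8, so \Box (r \to p) is false at 2.
Satisfying worlds: {5, 7}

2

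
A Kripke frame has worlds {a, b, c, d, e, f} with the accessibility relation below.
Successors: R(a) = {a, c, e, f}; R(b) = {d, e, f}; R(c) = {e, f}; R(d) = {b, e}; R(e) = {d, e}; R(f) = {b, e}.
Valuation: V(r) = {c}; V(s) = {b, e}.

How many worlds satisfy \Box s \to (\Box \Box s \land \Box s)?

4

Recall that \Box ψ holds at a world iff ψ holds at every accessible world, and \Diamond ψ holds iff ψ holds at some accessible world.
Let φ = \Box s \to (\Box \Box s \land \Box s). Evaluate φ at each world:
  a (successors {a, c, e, f}): φ is true.
  b (successors {d, e, f}): φ is true.
  c (successors {e, f}): φ is true.
  d (successors {b, e}): φ is false.
  e (successors {d, e}): φ is true.
  f (successors {b, e}): φ is false.
For instance, at e:
  At e: \Box s is false, \Box \Box s \land \Box s is false, so \Box s \to (\Box \Box s \land \Box s) is true.
    At e: \Box s requires s at every successor {d, e}.
      s fails at d, so \Box s is false at e.
    At e: \Box \Box s is false, \Box s is false, so \Box \Box s \land \Box s is false.
      At e: \Box \Box s requires \Box s at every successor {d, e}.
        \Box s fails at e, so \Box \Box s is false at e.
      At e: \Box s requires s at every successor {d, e}.
        s fails at d, so \Box s is false at e.
Satisfying worlds: {a, b, c, e}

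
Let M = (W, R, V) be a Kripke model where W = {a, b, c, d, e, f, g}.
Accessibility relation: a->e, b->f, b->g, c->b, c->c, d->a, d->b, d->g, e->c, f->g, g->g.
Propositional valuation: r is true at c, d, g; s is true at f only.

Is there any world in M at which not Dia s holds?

Let φ = not Dia s. Evaluate φ at each world:
  a (successors {e}): φ is true.
  b (successors {f, g}): φ is false.
  c (successors {b, c}): φ is true.
  d (successors {a, b, g}): φ is true.
  e (successors {c}): φ is true.
  f (successors {g}): φ is true.
  g (successors {g}): φ is true.
Detail at a (witness):
  At a: Dia s is false, so not Dia s is true.
    At a: Dia s requires s at some successor in {e}.
      At e: s is false.
    So Dia s is false at a.

Yes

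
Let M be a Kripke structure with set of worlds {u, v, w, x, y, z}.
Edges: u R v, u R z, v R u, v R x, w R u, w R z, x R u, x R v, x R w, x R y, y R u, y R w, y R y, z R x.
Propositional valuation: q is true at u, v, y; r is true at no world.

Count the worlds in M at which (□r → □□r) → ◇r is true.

0

Let φ = (□r → □□r) → ◇r. Evaluate φ at each world:
  u (successors {v, z}): φ is false.
  v (successors {u, x}): φ is false.
  w (successors {u, z}): φ is false.
  x (successors {u, v, w, y}): φ is false.
  y (successors {u, w, y}): φ is false.
  z (successors {x}): φ is false.
For instance, at v:
  At v: □r → □□r is true, ◇r is false, so (□r → □□r) → ◇r is false.
    At v: □r is false, □□r is false, so □r → □□r is true.
      At v: □r requires r at every successor {u, x}.
        r fails at u, so □r is false at v.
      At v: □□r requires □r at every successor {u, x}.
        □r fails at u, so □□r is false at v.
    At v: ◇r requires r at some successor in {u, x}.
      At u: r is false.
      At x: r is false.
    So ◇r is false at v.
Satisfying worlds: none.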